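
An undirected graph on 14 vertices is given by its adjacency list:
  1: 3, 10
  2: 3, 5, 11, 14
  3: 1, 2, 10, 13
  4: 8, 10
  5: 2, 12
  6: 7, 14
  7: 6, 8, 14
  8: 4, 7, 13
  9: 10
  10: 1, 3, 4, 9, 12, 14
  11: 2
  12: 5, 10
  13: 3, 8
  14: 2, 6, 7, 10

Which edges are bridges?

The edges on the cycle 14-6-7-8-4-10-14 are not bridges since each lies on that cycle.
But removing 2-11 disconnects 2 from 11; removing 9-10 disconnects 9 from 10 — these are bridges.

10-9, 11-2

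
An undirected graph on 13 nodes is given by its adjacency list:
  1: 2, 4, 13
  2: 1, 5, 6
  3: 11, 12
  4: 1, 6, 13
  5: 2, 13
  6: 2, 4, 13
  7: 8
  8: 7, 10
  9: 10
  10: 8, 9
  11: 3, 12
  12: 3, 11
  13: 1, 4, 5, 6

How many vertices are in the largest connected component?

Starting from 3 we can reach 3, 11, 12. That is one component of size 3.
Starting from 7 we can reach 7, 8, 9, 10. That is one component of size 4.
Starting from 1 we can reach 1, 2, 4, 5, 6, 13. That is one component of size 6.
The largest has 6 vertices.

6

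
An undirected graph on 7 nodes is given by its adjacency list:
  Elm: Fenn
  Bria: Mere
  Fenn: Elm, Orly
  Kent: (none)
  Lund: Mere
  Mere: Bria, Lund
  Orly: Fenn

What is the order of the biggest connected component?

3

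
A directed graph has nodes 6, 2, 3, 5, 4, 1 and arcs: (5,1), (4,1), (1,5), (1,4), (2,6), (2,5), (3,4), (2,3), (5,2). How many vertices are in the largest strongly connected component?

5

{1, 2, 3, 4, 5} are all mutually reachable — one SCC of size 5.
{6} is an SCC by itself.
The largest has 5 vertices.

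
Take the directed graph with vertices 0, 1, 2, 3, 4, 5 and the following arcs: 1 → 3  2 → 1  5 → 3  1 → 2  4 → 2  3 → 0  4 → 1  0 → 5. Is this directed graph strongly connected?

There is no directed path from 5 to 4, so the graph is not strongly connected.

No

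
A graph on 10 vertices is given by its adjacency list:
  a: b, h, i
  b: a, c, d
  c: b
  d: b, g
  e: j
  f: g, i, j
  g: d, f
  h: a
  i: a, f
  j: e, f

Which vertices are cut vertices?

a, b, f, j

Removing a increases the component count from 1 to 2, so a is a cut vertex.
Removing b increases the component count from 1 to 2, so b is a cut vertex.
Removing f increases the component count from 1 to 2, so f is a cut vertex.
Likewise j is a cut vertex.
By contrast removing d leaves 1 component; it is not a cut vertex. No other vertex is a cut vertex either.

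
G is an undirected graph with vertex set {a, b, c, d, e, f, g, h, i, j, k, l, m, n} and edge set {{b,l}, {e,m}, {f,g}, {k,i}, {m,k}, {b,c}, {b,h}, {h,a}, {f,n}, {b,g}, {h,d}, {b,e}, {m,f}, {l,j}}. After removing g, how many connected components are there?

1

With g gone, the remaining components are: {a, b, c, d, e, f, h, i, j, k, l, m, n}.
That is 1 component.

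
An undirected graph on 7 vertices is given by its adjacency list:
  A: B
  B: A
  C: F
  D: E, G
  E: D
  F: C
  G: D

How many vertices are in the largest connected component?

3

Starting from C we can reach C, F. That is one component of size 2.
Starting from A we can reach A, B. That is one component of size 2.
Starting from D we can reach D, E, G. That is one component of size 3.
The largest has 3 vertices.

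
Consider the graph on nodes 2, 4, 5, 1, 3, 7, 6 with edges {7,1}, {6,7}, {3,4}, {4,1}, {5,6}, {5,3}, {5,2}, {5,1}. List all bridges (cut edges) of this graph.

2-5

The edges on the cycle 5-6-7-1-5 are not bridges since each lies on that cycle.
But removing 5—2 disconnects 5 from 2 — this is a bridge.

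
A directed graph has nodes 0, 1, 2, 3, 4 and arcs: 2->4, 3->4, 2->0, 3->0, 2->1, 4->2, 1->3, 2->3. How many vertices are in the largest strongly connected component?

{1, 2, 3, 4} are all mutually reachable — one SCC of size 4.
{0} is an SCC by itself.
The largest has 4 vertices.

4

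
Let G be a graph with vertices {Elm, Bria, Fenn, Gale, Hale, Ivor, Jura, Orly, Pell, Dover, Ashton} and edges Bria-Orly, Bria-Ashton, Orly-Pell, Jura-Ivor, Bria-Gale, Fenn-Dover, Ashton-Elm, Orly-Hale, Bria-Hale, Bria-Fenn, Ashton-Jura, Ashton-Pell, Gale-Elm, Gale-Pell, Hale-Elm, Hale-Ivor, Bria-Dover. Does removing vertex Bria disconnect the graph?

Yes

Deleting Bria raises the number of components from 1 to 2, so Bria is a cut vertex.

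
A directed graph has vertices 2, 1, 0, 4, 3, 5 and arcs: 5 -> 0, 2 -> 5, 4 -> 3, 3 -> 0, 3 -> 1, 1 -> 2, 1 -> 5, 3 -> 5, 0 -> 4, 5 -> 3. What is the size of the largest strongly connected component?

6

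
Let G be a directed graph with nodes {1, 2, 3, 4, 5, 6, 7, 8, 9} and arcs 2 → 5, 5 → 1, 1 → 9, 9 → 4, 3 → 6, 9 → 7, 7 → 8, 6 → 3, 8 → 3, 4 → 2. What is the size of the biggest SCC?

{1, 2, 4, 5, 9} are all mutually reachable — one SCC of size 5.
{3, 6} are all mutually reachable — one SCC of size 2.
{8} is an SCC by itself.
{7} is an SCC by itself.
The largest has 5 vertices.

5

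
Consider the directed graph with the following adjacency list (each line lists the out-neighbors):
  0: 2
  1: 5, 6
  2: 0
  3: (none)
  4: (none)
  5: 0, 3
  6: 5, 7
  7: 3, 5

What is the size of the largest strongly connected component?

2

{0, 2} are all mutually reachable — one SCC of size 2.
{6} is an SCC by itself.
{7} is an SCC by itself.
{4} is an SCC by itself.
{1} is an SCC by itself.
(and 2 more singleton SCCs)
The largest has 2 vertices.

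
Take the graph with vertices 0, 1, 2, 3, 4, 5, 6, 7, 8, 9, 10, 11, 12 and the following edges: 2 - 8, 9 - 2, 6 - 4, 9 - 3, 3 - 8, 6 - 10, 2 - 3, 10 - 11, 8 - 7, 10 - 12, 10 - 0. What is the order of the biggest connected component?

5 is isolated — a component by itself.
1 is isolated — a component by itself.
Starting from 2 we can reach 2, 3, 7, 8, 9. That is one component of size 5.
Starting from 0 we can reach 0, 4, 6, 10, 11, 12. That is one component of size 6.
The largest has 6 vertices.

6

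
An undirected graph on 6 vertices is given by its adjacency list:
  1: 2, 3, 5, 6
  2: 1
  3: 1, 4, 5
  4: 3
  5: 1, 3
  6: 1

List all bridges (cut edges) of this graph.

1-2, 1-6, 3-4

The edges on the cycle 5-1-3-5 are not bridges since each lies on that cycle.
But removing 1-6 disconnects 1 from 6; removing 1-2 disconnects 1 from 2; removing 3-4 disconnects 3 from 4 — these are bridges.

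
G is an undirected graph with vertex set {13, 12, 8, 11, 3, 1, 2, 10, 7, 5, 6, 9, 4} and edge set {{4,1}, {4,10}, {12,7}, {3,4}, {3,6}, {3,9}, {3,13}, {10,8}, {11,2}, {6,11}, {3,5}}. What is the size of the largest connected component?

Starting from 7 we can reach 7, 12. That is one component of size 2.
Starting from 1 we can reach 1, 2, 3, 4, 5, 6, 8, 9, 10, 11, 13. That is one component of size 11.
The largest has 11 vertices.

11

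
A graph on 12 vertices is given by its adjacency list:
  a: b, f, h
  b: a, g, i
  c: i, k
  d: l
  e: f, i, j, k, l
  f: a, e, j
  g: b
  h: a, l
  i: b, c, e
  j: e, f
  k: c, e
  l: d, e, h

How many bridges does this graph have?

2

The edges on the cycle e-i-c-k-e are not bridges since each lies on that cycle.
But removing g-b disconnects g from b; removing d-l disconnects d from l — these are bridges.
That makes 2 bridges.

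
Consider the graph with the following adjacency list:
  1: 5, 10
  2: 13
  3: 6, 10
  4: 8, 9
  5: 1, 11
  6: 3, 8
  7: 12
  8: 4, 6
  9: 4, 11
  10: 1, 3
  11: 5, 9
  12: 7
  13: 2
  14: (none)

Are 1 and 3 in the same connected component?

Yes

From 1 we can reach 1, 3, 4, 5, 6, 8, 9, 10, 11, which includes 3.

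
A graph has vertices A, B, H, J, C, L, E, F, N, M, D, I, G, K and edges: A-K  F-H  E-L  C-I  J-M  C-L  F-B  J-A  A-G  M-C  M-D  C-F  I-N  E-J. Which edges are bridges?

A-G, A-J, A-K, B-F, C-F, C-I, D-M, F-H, I-N

The edges on the cycle E-J-M-C-L-E are not bridges since each lies on that cycle.
But removing F-H disconnects F from H; removing N-I disconnects N from I; removing M-D disconnects M from D; removing F-B disconnects F from B — these are bridges.
In total 9 edges are bridges.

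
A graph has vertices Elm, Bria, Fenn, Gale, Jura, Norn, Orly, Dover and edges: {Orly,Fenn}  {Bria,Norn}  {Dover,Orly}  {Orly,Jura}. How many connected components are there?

Elm is isolated — a component by itself.
Gale is isolated — a component by itself.
Starting from Bria we can reach Bria, Norn. That is one component of size 2.
Starting from Fenn we can reach Fenn, Jura, Orly, Dover. That is one component of size 4.
Total: 4 components.

4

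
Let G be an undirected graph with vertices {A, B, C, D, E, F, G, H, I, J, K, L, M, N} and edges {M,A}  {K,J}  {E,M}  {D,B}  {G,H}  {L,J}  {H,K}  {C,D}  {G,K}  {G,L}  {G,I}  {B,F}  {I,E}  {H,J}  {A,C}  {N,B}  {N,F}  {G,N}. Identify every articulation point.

G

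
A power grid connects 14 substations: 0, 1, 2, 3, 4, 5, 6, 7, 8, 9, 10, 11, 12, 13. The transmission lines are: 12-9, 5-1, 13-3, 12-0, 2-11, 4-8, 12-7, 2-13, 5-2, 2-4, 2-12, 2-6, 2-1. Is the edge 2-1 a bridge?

After removing 2-1, the path 2-5-1 still connects them, so the edge is not a bridge.

No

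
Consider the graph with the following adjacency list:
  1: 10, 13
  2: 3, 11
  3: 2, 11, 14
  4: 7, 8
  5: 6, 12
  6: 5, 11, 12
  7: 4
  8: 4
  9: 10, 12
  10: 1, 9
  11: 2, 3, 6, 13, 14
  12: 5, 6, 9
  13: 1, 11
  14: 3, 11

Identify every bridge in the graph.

The edges on the cycle 6-5-12-6 are not bridges since each lies on that cycle.
But removing 4-8 disconnects 4 from 8; removing 7-4 disconnects 7 from 4 — these are bridges.

4-7, 4-8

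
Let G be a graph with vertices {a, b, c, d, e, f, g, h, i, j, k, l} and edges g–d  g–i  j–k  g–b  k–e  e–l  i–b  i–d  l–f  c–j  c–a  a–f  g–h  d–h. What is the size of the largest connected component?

7

Starting from b we can reach b, d, g, h, i. That is one component of size 5.
Starting from a we can reach a, c, e, f, j, k, l. That is one component of size 7.
The largest has 7 vertices.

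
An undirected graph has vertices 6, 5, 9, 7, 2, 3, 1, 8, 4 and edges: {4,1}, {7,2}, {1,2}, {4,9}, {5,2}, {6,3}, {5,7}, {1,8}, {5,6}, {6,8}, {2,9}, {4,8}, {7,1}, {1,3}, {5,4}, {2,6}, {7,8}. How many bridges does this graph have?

0

The edges on the cycle 5-4-1-8-6-2-7-5 are not bridges since each lies on that cycle.
Every edge lies on some cycle, so there are no bridges.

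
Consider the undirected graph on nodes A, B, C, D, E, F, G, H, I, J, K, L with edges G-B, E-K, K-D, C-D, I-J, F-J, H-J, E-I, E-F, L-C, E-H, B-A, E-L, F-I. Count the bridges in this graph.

The edges on the cycle E-L-C-D-K-E are not bridges since each lies on that cycle.
But removing B-A disconnects B from A; removing G-B disconnects G from B — these are bridges.
That makes 2 bridges.

2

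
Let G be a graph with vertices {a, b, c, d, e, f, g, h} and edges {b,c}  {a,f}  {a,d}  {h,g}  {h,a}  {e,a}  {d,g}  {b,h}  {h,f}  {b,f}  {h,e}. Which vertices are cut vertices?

Removing b increases the component count from 1 to 2, so b is a cut vertex.
By contrast removing d leaves 1 component; it is not a cut vertex. No other vertex is a cut vertex either.

b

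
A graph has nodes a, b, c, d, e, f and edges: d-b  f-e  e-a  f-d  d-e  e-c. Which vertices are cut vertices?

d, e

Removing d increases the component count from 1 to 2, so d is a cut vertex.
Removing e increases the component count from 1 to 3, so e is a cut vertex.
By contrast removing c leaves 1 component; it is not a cut vertex. No other vertex is a cut vertex either.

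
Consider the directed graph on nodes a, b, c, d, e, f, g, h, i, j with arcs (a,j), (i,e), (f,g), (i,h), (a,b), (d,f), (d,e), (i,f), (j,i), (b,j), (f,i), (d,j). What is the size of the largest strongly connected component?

2

{f, i} are all mutually reachable — one SCC of size 2.
{j} is an SCC by itself.
{a} is an SCC by itself.
{c} is an SCC by itself.
{h} is an SCC by itself.
(and 4 more singleton SCCs)
The largest has 2 vertices.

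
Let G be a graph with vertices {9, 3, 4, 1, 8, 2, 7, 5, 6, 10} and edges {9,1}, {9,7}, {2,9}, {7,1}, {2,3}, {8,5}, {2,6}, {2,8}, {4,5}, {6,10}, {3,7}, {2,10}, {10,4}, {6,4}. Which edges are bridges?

The edges on the cycle 2-6-10-2 are not bridges since each lies on that cycle.
Every edge lies on some cycle, so there are no bridges.

none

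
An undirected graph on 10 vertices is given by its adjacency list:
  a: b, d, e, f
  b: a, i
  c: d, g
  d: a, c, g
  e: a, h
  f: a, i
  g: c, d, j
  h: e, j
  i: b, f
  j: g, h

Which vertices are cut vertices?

a

Removing a increases the component count from 1 to 2, so a is a cut vertex.
By contrast removing c leaves 1 component; it is not a cut vertex. No other vertex is a cut vertex either.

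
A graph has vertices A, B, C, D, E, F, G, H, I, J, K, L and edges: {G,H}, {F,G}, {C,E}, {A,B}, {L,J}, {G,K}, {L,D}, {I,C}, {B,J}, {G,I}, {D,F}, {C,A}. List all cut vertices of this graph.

C, G

Removing C increases the component count from 1 to 2, so C is a cut vertex.
Removing G increases the component count from 1 to 3, so G is a cut vertex.
By contrast removing D leaves 1 component; it is not a cut vertex. No other vertex is a cut vertex either.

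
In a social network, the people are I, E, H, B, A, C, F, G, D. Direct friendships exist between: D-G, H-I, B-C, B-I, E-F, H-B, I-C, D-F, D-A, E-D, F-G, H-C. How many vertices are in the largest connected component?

5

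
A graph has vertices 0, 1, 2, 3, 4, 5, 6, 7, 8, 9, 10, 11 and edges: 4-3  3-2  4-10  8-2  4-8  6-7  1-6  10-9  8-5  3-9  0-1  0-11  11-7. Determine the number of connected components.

2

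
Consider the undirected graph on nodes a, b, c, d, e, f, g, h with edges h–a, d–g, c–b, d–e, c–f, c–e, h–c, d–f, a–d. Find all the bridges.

The edges on the cycle h-c-f-d-a-h are not bridges since each lies on that cycle.
But removing g–d disconnects g from d; removing c–b disconnects c from b — these are bridges.

b-c, d-g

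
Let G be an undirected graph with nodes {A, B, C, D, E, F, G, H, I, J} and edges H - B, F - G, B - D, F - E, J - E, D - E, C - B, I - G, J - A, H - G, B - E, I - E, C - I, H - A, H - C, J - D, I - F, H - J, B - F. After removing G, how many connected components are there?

1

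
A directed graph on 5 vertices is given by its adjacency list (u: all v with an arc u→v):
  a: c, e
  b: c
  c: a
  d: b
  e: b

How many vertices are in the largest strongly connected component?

4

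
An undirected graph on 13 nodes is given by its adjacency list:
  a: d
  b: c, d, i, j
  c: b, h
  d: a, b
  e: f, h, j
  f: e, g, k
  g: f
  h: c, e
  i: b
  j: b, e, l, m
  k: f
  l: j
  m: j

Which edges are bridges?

The edges on the cycle c-h-e-j-b-c are not bridges since each lies on that cycle.
But removing j-m disconnects j from m; removing e-f disconnects e from f; removing k-f disconnects k from f; removing i-b disconnects i from b — these are bridges.
In total 8 edges are bridges.

a-d, b-d, b-i, e-f, f-g, f-k, j-l, j-m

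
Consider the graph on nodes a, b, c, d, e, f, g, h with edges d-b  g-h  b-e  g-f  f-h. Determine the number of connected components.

4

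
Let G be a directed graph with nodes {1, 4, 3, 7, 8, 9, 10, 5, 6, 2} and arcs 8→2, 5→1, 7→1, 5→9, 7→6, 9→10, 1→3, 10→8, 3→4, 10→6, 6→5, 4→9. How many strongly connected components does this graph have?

{1, 3, 4, 5, 6, 9, 10} are all mutually reachable — one SCC of size 7.
{8} is an SCC by itself.
{7} is an SCC by itself.
{2} is an SCC by itself.
That gives 4 strongly connected components.

4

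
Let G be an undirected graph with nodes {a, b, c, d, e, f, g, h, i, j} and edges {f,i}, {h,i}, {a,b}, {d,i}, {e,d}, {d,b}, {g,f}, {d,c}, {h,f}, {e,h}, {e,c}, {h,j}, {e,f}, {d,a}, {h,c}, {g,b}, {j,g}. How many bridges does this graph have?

The edges on the cycle d-a-b-d are not bridges since each lies on that cycle.
Every edge lies on some cycle, so there are no bridges.

0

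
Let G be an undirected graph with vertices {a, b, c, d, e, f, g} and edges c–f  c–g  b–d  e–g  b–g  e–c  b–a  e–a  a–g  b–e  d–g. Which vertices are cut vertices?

c

Removing c increases the component count from 1 to 2, so c is a cut vertex.
By contrast removing f leaves 1 component; it is not a cut vertex. No other vertex is a cut vertex either.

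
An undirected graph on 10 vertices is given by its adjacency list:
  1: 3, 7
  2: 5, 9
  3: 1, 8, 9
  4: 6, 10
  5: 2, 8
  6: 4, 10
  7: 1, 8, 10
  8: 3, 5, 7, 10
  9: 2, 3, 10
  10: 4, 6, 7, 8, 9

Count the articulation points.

1

Removing 10 increases the component count from 1 to 2, so 10 is a cut vertex.
By contrast removing 1 leaves 1 component; it is not a cut vertex. No other vertex is a cut vertex either.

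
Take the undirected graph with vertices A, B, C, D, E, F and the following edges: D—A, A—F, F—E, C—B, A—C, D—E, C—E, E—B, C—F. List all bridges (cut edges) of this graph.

none

The edges on the cycle A-C-F-A are not bridges since each lies on that cycle.
Every edge lies on some cycle, so there are no bridges.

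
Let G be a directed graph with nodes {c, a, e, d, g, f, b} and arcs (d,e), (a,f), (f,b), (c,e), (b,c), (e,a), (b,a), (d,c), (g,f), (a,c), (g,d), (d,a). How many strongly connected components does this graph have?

3

{a, b, c, e, f} are all mutually reachable — one SCC of size 5.
{g} is an SCC by itself.
{d} is an SCC by itself.
That gives 3 strongly connected components.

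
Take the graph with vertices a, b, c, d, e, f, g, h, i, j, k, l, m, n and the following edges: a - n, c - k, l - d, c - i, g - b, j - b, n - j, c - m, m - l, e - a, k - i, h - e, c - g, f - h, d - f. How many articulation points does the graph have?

1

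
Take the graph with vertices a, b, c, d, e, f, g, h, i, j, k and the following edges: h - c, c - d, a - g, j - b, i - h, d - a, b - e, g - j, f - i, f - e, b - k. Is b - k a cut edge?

Yes

Removing b - k leaves no path between b and k: the component count goes from 1 to 2. So it is a bridge.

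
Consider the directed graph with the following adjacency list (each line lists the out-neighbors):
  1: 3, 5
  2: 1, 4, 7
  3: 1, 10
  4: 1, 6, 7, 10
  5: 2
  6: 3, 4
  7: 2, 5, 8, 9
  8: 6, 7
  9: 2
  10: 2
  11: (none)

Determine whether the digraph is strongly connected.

No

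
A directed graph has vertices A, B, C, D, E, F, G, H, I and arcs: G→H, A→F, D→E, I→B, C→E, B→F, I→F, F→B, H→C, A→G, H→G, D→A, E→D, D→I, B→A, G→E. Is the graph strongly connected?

From G we can reach every vertex (A, B, C, D, E, F, G, H, I), and every vertex can reach G (A, B, C, D, E, F, G, H, I). So the whole graph is one strongly connected component.

Yes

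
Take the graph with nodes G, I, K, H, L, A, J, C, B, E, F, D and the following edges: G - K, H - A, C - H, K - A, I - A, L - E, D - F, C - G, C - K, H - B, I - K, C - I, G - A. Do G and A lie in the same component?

From G we can reach A, B, C, G, H, I, K, which includes A.

Yes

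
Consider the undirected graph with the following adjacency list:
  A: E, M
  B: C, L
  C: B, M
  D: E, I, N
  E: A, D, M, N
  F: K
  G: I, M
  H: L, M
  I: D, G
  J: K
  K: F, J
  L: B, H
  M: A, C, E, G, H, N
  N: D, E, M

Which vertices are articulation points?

K, M

Removing K increases the component count from 2 to 3, so K is a cut vertex.
Removing M increases the component count from 2 to 3, so M is a cut vertex.
By contrast removing A leaves 2 components; it is not a cut vertex. No other vertex is a cut vertex either.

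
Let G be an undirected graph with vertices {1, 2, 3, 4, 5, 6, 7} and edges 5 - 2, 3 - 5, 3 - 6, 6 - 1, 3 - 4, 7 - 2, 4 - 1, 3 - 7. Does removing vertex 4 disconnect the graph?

Deleting 4 leaves 1 component (was 1) (its neighbors 1, 3 remain connected to each other), so 4 is not a cut vertex.

No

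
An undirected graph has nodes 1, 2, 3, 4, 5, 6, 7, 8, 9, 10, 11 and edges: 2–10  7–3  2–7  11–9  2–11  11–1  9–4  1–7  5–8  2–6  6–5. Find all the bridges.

10-2, 11-9, 2-6, 3-7, 4-9, 5-6, 5-8

The edges on the cycle 2-11-1-7-2 are not bridges since each lies on that cycle.
But removing 5–8 disconnects 5 from 8; removing 9–4 disconnects 9 from 4; removing 3–7 disconnects 3 from 7; removing 2–10 disconnects 2 from 10 — these are bridges.
In total 7 edges are bridges.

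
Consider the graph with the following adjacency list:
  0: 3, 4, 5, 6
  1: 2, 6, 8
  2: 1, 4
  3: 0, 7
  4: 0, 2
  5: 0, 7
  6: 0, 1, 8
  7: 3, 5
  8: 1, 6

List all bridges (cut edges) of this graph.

none

The edges on the cycle 0-3-7-5-0 are not bridges since each lies on that cycle.
Every edge lies on some cycle, so there are no bridges.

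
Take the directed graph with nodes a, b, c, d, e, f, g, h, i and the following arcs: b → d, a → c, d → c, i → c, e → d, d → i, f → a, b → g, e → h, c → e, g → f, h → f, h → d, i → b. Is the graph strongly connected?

Yes

From i we can reach every vertex (a, b, c, d, e, f, g, h, i), and every vertex can reach i (a, b, c, d, e, f, g, h, i). So the whole graph is one strongly connected component.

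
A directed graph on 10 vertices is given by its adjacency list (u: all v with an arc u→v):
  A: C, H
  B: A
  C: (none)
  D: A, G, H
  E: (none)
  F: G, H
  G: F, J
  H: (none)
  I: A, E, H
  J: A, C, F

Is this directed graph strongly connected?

No

There is no directed path from B to I, so the graph is not strongly connected.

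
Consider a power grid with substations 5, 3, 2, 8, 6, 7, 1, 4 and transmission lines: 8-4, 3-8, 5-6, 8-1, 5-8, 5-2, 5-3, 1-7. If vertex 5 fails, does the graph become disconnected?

Yes

Deleting 5 raises the number of components from 1 to 3, so 5 is a cut vertex.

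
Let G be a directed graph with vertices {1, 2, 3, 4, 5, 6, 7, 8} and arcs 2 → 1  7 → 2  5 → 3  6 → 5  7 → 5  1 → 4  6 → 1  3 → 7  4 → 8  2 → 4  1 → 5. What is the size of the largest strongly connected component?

5

{1, 2, 3, 5, 7} are all mutually reachable — one SCC of size 5.
{8} is an SCC by itself.
{6} is an SCC by itself.
{4} is an SCC by itself.
The largest has 5 vertices.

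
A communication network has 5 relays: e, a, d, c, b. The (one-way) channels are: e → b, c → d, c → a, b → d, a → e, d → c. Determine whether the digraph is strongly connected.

From e we can reach every vertex (a, b, c, d, e), and every vertex can reach e (a, b, c, d, e). So the whole graph is one strongly connected component.

Yes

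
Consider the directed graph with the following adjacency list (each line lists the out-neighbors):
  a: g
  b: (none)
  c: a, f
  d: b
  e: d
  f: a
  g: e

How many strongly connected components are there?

{e} is an SCC by itself.
{d} is an SCC by itself.
{f} is an SCC by itself.
{c} is an SCC by itself.
{b} is an SCC by itself.
(and 2 more singleton SCCs)
That gives 7 strongly connected components.

7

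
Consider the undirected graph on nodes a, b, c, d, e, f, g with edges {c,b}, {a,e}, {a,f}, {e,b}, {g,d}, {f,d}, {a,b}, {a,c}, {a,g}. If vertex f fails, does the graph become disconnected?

No

Deleting f leaves 1 component (was 1) (its neighbors a, d remain connected to each other), so f is not a cut vertex.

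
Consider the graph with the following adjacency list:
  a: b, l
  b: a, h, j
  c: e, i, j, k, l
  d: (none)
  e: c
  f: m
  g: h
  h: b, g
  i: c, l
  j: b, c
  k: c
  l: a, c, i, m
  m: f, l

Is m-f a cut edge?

Yes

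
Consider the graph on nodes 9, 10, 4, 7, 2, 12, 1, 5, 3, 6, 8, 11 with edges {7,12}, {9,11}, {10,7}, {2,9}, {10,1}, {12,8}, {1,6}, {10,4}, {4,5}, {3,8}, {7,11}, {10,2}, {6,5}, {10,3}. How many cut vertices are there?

Removing 10 increases the component count from 1 to 2, so 10 is a cut vertex.
By contrast removing 9 leaves 1 component; it is not a cut vertex. No other vertex is a cut vertex either.

1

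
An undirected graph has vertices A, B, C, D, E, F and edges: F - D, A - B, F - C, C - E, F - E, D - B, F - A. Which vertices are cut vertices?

F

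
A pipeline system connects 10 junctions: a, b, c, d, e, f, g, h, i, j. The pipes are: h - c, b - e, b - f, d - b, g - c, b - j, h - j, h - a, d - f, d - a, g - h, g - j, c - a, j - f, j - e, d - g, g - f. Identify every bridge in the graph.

none

The edges on the cycle d-g-h-c-a-d are not bridges since each lies on that cycle.
Every edge lies on some cycle, so there are no bridges.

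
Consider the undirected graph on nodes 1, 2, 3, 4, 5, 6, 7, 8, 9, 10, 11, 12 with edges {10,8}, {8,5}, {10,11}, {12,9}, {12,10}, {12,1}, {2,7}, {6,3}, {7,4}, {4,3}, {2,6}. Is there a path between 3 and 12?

No

The component containing 3 is {2, 3, 4, 6, 7}, and 12 is not in it.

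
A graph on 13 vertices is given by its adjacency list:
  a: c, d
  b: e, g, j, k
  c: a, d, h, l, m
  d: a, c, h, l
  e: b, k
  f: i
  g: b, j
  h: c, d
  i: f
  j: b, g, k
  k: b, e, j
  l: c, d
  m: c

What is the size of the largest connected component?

6

Starting from f we can reach f, i. That is one component of size 2.
Starting from b we can reach b, e, g, j, k. That is one component of size 5.
Starting from a we can reach a, c, d, h, l, m. That is one component of size 6.
The largest has 6 vertices.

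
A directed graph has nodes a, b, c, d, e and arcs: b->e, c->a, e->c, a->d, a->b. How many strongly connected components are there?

2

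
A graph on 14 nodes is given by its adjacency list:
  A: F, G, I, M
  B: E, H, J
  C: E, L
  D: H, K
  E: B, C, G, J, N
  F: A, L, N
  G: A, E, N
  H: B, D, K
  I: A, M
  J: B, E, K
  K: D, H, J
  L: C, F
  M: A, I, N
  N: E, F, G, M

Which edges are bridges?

The edges on the cycle A-I-M-A are not bridges since each lies on that cycle.
Every edge lies on some cycle, so there are no bridges.

none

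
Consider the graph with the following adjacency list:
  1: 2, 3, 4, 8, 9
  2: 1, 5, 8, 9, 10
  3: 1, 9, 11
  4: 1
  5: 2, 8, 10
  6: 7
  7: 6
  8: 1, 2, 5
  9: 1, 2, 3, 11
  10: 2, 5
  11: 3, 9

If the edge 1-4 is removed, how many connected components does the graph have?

3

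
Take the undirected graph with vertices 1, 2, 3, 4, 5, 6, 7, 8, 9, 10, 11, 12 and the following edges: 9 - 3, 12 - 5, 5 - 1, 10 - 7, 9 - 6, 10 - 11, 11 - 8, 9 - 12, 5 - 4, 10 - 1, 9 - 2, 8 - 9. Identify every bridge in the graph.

The edges on the cycle 10-11-8-9-12-5-1-10 are not bridges since each lies on that cycle.
But removing 9 - 2 disconnects 9 from 2; removing 3 - 9 disconnects 3 from 9; removing 4 - 5 disconnects 4 from 5; removing 6 - 9 disconnects 6 from 9 — these are bridges.
In total 5 edges are bridges.

10-7, 2-9, 3-9, 4-5, 6-9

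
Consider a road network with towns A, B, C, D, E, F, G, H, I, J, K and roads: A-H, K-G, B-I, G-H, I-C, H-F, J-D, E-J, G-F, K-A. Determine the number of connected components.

3

Starting from D we can reach D, E, J. That is one component of size 3.
Starting from B we can reach B, C, I. That is one component of size 3.
Starting from A we can reach A, F, G, H, K. That is one component of size 5.
Total: 3 components.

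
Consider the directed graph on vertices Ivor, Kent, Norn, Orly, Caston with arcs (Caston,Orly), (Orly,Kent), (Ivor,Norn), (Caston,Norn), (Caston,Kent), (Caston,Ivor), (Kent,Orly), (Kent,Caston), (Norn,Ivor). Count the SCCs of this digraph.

2

{Kent, Orly, Caston} are all mutually reachable — one SCC of size 3.
{Ivor, Norn} are all mutually reachable — one SCC of size 2.
That gives 2 strongly connected components.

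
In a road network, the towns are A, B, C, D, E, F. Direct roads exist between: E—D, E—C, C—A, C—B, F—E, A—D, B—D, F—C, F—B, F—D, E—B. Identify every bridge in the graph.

none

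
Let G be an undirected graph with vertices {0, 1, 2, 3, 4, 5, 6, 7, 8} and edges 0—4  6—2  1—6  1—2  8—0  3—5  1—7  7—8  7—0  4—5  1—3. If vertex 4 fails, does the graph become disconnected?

No

Deleting 4 leaves 1 component (was 1) (its neighbors 0, 5 remain connected to each other), so 4 is not a cut vertex.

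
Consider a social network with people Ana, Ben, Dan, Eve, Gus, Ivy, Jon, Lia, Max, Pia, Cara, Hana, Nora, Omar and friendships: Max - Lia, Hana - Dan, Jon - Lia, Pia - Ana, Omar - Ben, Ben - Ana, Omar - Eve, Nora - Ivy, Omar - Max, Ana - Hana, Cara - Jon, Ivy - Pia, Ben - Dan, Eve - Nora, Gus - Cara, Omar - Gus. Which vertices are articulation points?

Removing Omar increases the component count from 1 to 2, so Omar is a cut vertex.
By contrast removing Nora leaves 1 component; it is not a cut vertex. No other vertex is a cut vertex either.

Omar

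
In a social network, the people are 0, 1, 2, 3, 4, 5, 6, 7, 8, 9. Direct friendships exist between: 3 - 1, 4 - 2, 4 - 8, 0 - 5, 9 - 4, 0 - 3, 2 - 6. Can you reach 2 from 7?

The component containing 7 is {7}, and 2 is not in it.

No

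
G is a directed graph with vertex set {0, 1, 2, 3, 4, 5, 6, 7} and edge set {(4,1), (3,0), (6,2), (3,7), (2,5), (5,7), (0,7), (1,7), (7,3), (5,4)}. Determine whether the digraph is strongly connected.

No

There is no directed path from 1 to 6, so the graph is not strongly connected.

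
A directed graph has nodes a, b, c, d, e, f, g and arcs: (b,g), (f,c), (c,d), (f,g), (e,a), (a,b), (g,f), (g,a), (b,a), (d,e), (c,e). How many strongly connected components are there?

1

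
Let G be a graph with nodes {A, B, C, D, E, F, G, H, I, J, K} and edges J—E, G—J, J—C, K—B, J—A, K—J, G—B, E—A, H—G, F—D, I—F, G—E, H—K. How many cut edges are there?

The edges on the cycle G-J-E-G are not bridges since each lies on that cycle.
But removing I—F disconnects I from F; removing C—J disconnects C from J; removing F—D disconnects F from D — these are bridges.
That makes 3 bridges.

3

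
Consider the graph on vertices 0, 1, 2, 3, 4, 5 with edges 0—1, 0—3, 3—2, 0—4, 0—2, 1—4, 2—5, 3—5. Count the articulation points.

1

Removing 0 increases the component count from 1 to 2, so 0 is a cut vertex.
By contrast removing 5 leaves 1 component; it is not a cut vertex. No other vertex is a cut vertex either.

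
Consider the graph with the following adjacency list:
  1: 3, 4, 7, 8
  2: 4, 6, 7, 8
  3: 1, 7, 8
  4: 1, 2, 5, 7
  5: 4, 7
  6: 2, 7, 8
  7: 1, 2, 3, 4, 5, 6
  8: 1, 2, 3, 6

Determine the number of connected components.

1

Starting from 1 we can reach 1, 2, 3, 4, 5, 6, 7, 8. That is one component of size 8.
Total: 1 component.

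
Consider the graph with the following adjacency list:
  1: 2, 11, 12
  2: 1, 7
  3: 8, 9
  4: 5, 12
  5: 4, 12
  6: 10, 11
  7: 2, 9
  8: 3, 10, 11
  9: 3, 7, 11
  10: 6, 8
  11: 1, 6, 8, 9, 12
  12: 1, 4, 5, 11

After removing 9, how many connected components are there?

With 9 gone, the remaining components are: {1, 2, 3, 4, 5, 6, 7, 8, 10, 11, 12}.
That is 1 component.

1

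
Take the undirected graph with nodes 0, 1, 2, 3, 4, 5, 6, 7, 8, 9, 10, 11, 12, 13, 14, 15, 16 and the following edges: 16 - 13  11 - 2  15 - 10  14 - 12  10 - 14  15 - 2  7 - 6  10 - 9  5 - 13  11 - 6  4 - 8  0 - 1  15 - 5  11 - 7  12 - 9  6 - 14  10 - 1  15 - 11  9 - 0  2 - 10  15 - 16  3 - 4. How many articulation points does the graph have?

Removing 4 increases the component count from 2 to 3, so 4 is a cut vertex.
Removing 15 increases the component count from 2 to 3, so 15 is a cut vertex.
By contrast removing 11 leaves 2 components; it is not a cut vertex. No other vertex is a cut vertex either.

2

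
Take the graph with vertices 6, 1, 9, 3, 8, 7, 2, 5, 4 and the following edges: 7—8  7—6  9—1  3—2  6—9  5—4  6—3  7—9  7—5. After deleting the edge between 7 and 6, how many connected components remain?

1

7 and 6 are still connected via 7-9-6, so the component count stays at 1.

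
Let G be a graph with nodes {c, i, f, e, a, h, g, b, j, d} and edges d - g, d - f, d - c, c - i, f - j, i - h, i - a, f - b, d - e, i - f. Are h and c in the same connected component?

Yes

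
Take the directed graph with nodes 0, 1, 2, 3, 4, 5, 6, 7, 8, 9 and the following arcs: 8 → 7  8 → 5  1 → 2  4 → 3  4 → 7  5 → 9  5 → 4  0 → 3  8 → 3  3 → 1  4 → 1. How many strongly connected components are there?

10

{9} is an SCC by itself.
{7} is an SCC by itself.
{6} is an SCC by itself.
{8} is an SCC by itself.
{4} is an SCC by itself.
(and 5 more singleton SCCs)
That gives 10 strongly connected components.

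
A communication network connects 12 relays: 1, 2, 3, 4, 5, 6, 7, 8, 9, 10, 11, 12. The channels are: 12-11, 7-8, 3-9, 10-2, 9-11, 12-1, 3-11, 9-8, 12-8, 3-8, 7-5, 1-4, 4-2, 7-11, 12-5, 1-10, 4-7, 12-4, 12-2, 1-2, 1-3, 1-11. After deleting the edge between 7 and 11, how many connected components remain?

7 and 11 are still connected via 7-4-12-11, so the component count stays at 2.

2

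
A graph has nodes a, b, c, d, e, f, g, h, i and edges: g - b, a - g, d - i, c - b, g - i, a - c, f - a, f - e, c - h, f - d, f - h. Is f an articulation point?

Deleting f raises the number of components from 1 to 2, so f is a cut vertex.

Yes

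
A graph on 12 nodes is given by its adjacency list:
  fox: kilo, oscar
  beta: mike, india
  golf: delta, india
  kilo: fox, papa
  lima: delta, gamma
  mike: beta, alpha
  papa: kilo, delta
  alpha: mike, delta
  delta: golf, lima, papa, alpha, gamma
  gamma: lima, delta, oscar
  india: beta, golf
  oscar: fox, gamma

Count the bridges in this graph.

0

The edges on the cycle delta-papa-kilo-fox-oscar-gamma-delta are not bridges since each lies on that cycle.
Every edge lies on some cycle, so there are no bridges.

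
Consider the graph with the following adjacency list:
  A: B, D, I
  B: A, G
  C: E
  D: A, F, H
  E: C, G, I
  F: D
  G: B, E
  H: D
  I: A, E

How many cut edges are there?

4

The edges on the cycle I-E-G-B-A-I are not bridges since each lies on that cycle.
But removing D-F disconnects D from F; removing H-D disconnects H from D; removing E-C disconnects E from C; removing A-D disconnects A from D — these are bridges.
That makes 4 bridges.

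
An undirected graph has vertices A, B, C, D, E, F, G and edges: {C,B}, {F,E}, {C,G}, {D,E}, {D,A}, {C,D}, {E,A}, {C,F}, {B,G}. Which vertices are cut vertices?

C

Removing C increases the component count from 1 to 2, so C is a cut vertex.
By contrast removing G leaves 1 component; it is not a cut vertex. No other vertex is a cut vertex either.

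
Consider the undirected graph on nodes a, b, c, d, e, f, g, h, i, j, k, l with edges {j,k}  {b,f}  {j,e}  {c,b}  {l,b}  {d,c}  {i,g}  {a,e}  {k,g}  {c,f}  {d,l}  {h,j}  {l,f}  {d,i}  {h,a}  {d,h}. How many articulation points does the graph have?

1

Removing d increases the component count from 1 to 2, so d is a cut vertex.
By contrast removing l leaves 1 component; it is not a cut vertex. No other vertex is a cut vertex either.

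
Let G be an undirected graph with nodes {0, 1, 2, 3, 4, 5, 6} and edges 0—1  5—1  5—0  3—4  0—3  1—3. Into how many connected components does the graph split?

2 is isolated — a component by itself.
6 is isolated — a component by itself.
Starting from 0 we can reach 0, 1, 3, 4, 5. That is one component of size 5.
Total: 3 components.

3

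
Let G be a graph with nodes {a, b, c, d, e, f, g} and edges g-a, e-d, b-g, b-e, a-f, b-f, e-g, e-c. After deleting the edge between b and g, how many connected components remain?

1

b and g are still connected via b-e-g, so the component count stays at 1.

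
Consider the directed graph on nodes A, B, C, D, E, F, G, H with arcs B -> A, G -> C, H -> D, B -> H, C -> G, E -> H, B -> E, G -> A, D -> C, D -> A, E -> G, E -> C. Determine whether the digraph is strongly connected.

There is no directed path from G to D, so the graph is not strongly connected.

No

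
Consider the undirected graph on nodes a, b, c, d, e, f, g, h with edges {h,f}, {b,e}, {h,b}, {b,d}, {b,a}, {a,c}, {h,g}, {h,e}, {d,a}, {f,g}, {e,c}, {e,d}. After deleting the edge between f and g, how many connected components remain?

1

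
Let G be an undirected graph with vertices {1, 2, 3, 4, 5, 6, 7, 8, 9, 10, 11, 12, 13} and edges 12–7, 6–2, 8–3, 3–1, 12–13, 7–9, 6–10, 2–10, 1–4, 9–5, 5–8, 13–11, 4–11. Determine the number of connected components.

2

Starting from 2 we can reach 2, 6, 10. That is one component of size 3.
Starting from 1 we can reach 1, 3, 4, 5, 7, 8, 9, 11, 12, 13. That is one component of size 10.
Total: 2 components.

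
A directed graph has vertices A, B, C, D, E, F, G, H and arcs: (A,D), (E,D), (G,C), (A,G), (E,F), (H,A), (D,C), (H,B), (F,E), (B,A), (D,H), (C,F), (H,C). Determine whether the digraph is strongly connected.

Yes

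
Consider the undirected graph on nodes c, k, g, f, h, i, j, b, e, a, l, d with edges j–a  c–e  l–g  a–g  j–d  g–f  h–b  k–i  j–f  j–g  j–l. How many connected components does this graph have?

4

Starting from b we can reach b, h. That is one component of size 2.
Starting from c we can reach c, e. That is one component of size 2.
Starting from i we can reach i, k. That is one component of size 2.
Starting from a we can reach a, d, f, g, j, l. That is one component of size 6.
Total: 4 components.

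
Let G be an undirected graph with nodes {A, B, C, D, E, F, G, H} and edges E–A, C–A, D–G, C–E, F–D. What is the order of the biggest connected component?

3

H is isolated — a component by itself.
B is isolated — a component by itself.
Starting from A we can reach A, C, E. That is one component of size 3.
Starting from D we can reach D, F, G. That is one component of size 3.
The largest has 3 vertices.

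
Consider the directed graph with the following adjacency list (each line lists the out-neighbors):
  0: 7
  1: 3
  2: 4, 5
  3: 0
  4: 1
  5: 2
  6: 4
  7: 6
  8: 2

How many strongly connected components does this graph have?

3

{0, 1, 3, 4, 6, 7} are all mutually reachable — one SCC of size 6.
{2, 5} are all mutually reachable — one SCC of size 2.
{8} is an SCC by itself.
That gives 3 strongly connected components.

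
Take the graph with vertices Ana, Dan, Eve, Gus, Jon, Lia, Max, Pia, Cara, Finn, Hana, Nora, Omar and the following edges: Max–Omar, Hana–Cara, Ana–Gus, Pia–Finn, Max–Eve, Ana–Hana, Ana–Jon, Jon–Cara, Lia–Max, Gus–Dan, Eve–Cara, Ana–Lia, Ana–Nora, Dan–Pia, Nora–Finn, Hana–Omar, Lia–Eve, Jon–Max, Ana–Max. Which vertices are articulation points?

Removing Ana increases the component count from 1 to 2, so Ana is a cut vertex.
By contrast removing Cara leaves 1 component; it is not a cut vertex. No other vertex is a cut vertex either.

Ana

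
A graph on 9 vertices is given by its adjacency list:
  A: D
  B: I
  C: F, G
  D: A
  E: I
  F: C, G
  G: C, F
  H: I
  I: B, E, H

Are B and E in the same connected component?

Yes

From B we can reach B, E, H, I, which includes E.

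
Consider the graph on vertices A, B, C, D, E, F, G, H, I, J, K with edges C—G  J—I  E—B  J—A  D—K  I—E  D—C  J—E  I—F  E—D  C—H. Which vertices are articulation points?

Removing C increases the component count from 1 to 3, so C is a cut vertex.
Removing D increases the component count from 1 to 3, so D is a cut vertex.
Removing E increases the component count from 1 to 3, so E is a cut vertex.
Likewise I, J are cut vertices.
By contrast removing B leaves 1 component; it is not a cut vertex. No other vertex is a cut vertex either.

C, D, E, I, J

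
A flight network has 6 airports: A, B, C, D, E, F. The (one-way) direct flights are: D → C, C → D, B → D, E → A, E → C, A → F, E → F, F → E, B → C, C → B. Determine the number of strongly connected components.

2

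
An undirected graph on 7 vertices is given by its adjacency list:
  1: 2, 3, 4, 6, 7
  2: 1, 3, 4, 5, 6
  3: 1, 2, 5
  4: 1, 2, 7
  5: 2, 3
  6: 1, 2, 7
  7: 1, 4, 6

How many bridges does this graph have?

The edges on the cycle 2-3-1-6-2 are not bridges since each lies on that cycle.
Every edge lies on some cycle, so there are no bridges.

0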